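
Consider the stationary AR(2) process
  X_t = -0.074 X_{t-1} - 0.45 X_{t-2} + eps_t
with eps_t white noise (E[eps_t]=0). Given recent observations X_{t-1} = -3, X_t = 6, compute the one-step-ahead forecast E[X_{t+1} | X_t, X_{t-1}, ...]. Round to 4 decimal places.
E[X_{t+1} \mid \mathcal F_t] = 0.9060

For an AR(p) model X_t = c + sum_i phi_i X_{t-i} + eps_t, the
one-step-ahead conditional mean is
  E[X_{t+1} | X_t, ...] = c + sum_i phi_i X_{t+1-i}.
Substitute known values:
  E[X_{t+1} | ...] = (-0.074) * (6) + (-0.45) * (-3)
                   = 0.9060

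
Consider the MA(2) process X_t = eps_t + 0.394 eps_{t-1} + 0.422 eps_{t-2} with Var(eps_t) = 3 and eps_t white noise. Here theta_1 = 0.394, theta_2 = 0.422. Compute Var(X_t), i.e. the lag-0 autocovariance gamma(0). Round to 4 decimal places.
\gamma(0) = 4.0000

For an MA(q) process X_t = eps_t + sum_i theta_i eps_{t-i} with
Var(eps_t) = sigma^2, the variance is
  gamma(0) = sigma^2 * (1 + sum_i theta_i^2).
  sum_i theta_i^2 = (0.394)^2 + (0.422)^2 = 0.155236 + 0.178084 = 0.33332.
  gamma(0) = 3 * (1 + 0.33332) = 3 * 1.33332 = 3.99996, which rounds to 4.0000.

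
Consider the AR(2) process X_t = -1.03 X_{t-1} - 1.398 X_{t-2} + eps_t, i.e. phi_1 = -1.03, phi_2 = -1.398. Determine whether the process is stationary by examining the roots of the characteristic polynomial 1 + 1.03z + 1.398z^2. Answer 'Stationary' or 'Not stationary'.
\text{Not stationary}

The AR(p) characteristic polynomial is P(z) = 1 + 1.03z + 1.398z^2.
Stationarity requires all roots to lie outside the unit circle, i.e. |z| > 1 for every root.
Set 1 + (1.03) z + (1.398) z^2 = 0, i.e. a z^2 + b z + c = 0 with a = 1.398, b = 1.03, c = 1.
Discriminant D = b^2 - 4ac = (1.03)^2 - 4*(1.398)*1 = 1.0609 - (5.592) = -4.5311.
D < 0, so the roots are the complex-conjugate pair z = (-b +/- i sqrt(-D)) / (2a) = -0.3684 +/- 0.7613i.
For a conjugate pair |z|^2 = z * conj(z) = (product of roots) = c/a = 1/(1.398) = 0.715308, so |z| = sqrt(0.715308) = 0.8458 for both roots.
Moduli of all roots: 0.8458, 0.8458.
All moduli strictly greater than 1? No.
Verdict: Not stationary.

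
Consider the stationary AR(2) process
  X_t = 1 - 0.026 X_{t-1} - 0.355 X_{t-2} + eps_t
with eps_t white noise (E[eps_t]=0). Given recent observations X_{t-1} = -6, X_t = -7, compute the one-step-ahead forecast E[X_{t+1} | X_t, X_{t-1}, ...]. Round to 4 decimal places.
E[X_{t+1} \mid \mathcal F_t] = 3.3120

For an AR(p) model X_t = c + sum_i phi_i X_{t-i} + eps_t, the
one-step-ahead conditional mean is
  E[X_{t+1} | X_t, ...] = c + sum_i phi_i X_{t+1-i}.
Substitute known values:
  E[X_{t+1} | ...] = 1 + (-0.026) * (-7) + (-0.355) * (-6)
                   = 3.3120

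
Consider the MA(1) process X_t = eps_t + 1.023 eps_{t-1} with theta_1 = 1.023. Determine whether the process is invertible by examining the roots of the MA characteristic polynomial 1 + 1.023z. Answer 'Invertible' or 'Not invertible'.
\text{Not invertible}

The MA(q) characteristic polynomial is P(z) = 1 + 1.023z.
Invertibility requires all roots to lie outside the unit circle, i.e. |z| > 1 for every root.
This is linear in z: 1 + (1.023) z = 0  =>  z = -1/(1.023) = -0.977517,  |z| = 0.977517.
Moduli of all roots: 0.9775.
All moduli strictly greater than 1? No.
Verdict: Not invertible.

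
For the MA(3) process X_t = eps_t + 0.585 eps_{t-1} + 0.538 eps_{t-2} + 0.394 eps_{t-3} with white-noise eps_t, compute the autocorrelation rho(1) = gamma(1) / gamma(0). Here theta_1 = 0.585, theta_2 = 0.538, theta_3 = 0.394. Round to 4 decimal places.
\rho(1) = 0.6221

For an MA(q) process with theta_0 = 1, the autocovariance is
  gamma(k) = sigma^2 * sum_{i=0..q-k} theta_i * theta_{i+k},
and rho(k) = gamma(k) / gamma(0). Sigma^2 cancels.
  numerator   = (1)*(0.585) + (0.585)*(0.538) + (0.538)*(0.394) = 1.111702.
  denominator = (1)^2 + (0.585)^2 + (0.538)^2 + (0.394)^2 = 1.786905.
  rho(1) = 1.111702 / 1.786905 = 0.6221.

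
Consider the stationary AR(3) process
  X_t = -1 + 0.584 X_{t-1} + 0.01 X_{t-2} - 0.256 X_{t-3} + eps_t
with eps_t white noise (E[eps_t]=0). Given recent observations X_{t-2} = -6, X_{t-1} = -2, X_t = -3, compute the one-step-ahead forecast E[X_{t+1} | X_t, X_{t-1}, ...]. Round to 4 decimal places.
E[X_{t+1} \mid \mathcal F_t] = -1.2360

For an AR(p) model X_t = c + sum_i phi_i X_{t-i} + eps_t, the
one-step-ahead conditional mean is
  E[X_{t+1} | X_t, ...] = c + sum_i phi_i X_{t+1-i}.
Substitute known values:
  E[X_{t+1} | ...] = -1 + (0.584) * (-3) + (0.01) * (-2) + (-0.256) * (-6)
                   = -1.2360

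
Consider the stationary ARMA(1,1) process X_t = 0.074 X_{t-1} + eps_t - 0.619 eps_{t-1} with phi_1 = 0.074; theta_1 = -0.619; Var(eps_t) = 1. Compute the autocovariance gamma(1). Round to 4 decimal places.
\gamma(1) = -0.5229

Multiply the model equation by X_{t-k} and take expectations. With theta_0 = psi_0 = 1 and psi_j the MA(infinity) weights, this gives
  gamma(k) - sum_i phi_i gamma(k-i) = c_k,
  c_k = sigma^2 * sum_{j=k..q} theta_j psi_{j-k}   (c_k = 0 for k > q),
using gamma(-m) = gamma(m).
psi-weights needed (psi_j = theta_j + sum_i phi_i psi_{j-i}):
  psi_1 = theta_1 + phi_1 = -0.619 + (0.074) = -0.545
Right-hand sides:
  c_0 = sigma^2 (1 + theta_1 psi_1) = 1 * (1 + (-0.619)(-0.545)) = 1 * 1.337355 = 1.337355
  c_1 = sigma^2 theta_1 = 1 * (-0.619) = -0.619
  c_2 = 0
Equations for k = 0 and k = 1 (AR order 1):
  gamma(0) = phi_1 gamma(1) + c_0
  gamma(1) = phi_1 gamma(0) + c_1
Substituting the second into the first: gamma(0) (1 - phi_1^2) = c_0 + phi_1 c_1, so
  gamma(0) = (c_0 + phi_1 c_1) / (1 - phi_1^2) = (1.337355 + (0.074)(-0.619)) / (1 - (0.074)^2) = 1.291549 / 0.994524 = 1.29866.
  gamma(1) = phi_1 gamma(0) + c_1 = (0.074)(1.29866) + (-0.619) = -0.522899.
Therefore gamma(1) = -0.5229 (to 4 decimal places).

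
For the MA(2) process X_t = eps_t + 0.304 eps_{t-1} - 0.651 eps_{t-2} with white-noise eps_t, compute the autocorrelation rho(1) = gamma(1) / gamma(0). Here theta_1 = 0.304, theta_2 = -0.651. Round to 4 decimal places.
\rho(1) = 0.0700

For an MA(q) process with theta_0 = 1, the autocovariance is
  gamma(k) = sigma^2 * sum_{i=0..q-k} theta_i * theta_{i+k},
and rho(k) = gamma(k) / gamma(0). Sigma^2 cancels.
  numerator   = (1)*(0.304) + (0.304)*(-0.651) = 0.106096.
  denominator = (1)^2 + (0.304)^2 + (-0.651)^2 = 1.516217.
  rho(1) = 0.106096 / 1.516217 = 0.0700.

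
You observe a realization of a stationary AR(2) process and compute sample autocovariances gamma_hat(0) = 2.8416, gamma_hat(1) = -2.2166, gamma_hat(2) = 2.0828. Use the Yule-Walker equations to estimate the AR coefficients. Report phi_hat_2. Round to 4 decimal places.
\hat\phi_{2} = 0.3180

The Yule-Walker equations for an AR(p) process read, in matrix form,
  Gamma_p phi = r_p,   with   (Gamma_p)_{ij} = gamma(|i - j|),
                       (r_p)_i = gamma(i),   i,j = 1..p.
Substitute the sample gammas (Toeplitz matrix and right-hand side of size 2):
  Gamma_p = [[2.8416, -2.2166], [-2.2166, 2.8416]]
  r_p     = [-2.2166, 2.0828]
Written out:
  2.8416 phi_1 - 2.2166 phi_2 = -2.2166
  -2.2166 phi_1 + 2.8416 phi_2 = 2.0828
Solve by Cramer's rule:
  det = gamma(0)^2 - gamma(1)^2 = (2.8416)^2 - (-2.2166)^2 = 8.07469056 - 4.91331556 = 3.161375
  phi_hat_1 = [gamma(1) gamma(0) - gamma(1) gamma(2)] / det = [(-2.2166)(2.8416) - (-2.2166)(2.0828)] / 3.161375 = -1.68195608 / 3.161375 = -0.532
  phi_hat_2 = [gamma(0) gamma(2) - gamma(1)^2] / det = [(2.8416)(2.0828) - (-2.2166)^2] / 3.161375 = 1.00516892 / 3.161375 = 0.318
So phi_hat = [-0.5320, 0.3180].
Therefore phi_hat_2 = 0.3180.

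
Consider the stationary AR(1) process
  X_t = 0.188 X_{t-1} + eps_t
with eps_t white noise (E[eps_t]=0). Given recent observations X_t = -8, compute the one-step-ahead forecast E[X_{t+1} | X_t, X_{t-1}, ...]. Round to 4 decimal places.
E[X_{t+1} \mid \mathcal F_t] = -1.5040

For an AR(p) model X_t = c + sum_i phi_i X_{t-i} + eps_t, the
one-step-ahead conditional mean is
  E[X_{t+1} | X_t, ...] = c + sum_i phi_i X_{t+1-i}.
Substitute known values:
  E[X_{t+1} | ...] = (0.188) * (-8)
                   = -1.5040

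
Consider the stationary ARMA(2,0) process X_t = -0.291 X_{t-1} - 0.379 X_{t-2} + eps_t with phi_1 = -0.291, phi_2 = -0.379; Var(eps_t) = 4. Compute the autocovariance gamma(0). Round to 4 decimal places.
\gamma(0) = 4.8886

Multiply the model equation by X_{t-k} and take expectations. With theta_0 = psi_0 = 1 and psi_j the MA(infinity) weights, this gives
  gamma(k) - sum_i phi_i gamma(k-i) = c_k,
  c_k = sigma^2 * sum_{j=k..q} theta_j psi_{j-k}   (c_k = 0 for k > q),
using gamma(-m) = gamma(m).
Pure AR (q = 0): c_0 = sigma^2 = 4, c_k = 0 for k >= 1.
Equations for k = 0, 1, 2 (AR order 2, c_2 = 0):
  (E0) gamma(0) = phi_1 gamma(1) + phi_2 gamma(2) + c_0
  (E1) gamma(1) = phi_1 gamma(0) + phi_2 gamma(1) + c_1
  (E2) gamma(2) = phi_1 gamma(1) + phi_2 gamma(0)
From (E1): gamma(1) = A gamma(0) + B with
  A = phi_1 / (1 - phi_2) = -0.291 / 1.379 = -0.211022,   B = c_1 / (1 - phi_2) = 0 / 1.379 = 0.
Insert (E2) into (E0): gamma(0) (1 - phi_2^2) = phi_1 (1 + phi_2) gamma(1) + c_0.
  phi_1 (1 + phi_2) = (-0.291)(0.621) = -0.180711,   1 - phi_2^2 = 0.856359.
Replace gamma(1) by A gamma(0) + B and collect gamma(0):
  gamma(0) [0.856359 - (-0.180711)(-0.211022)] = c_0 = 4
  gamma(0) * 0.818225 = 4
  gamma(0) = 4 / 0.818225 = 4.888631.
Therefore gamma(0) = 4.8886 (to 4 decimal places).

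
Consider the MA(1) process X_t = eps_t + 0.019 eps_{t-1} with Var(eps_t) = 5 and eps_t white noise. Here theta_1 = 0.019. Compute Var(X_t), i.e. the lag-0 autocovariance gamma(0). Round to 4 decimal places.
\gamma(0) = 5.0018

For an MA(q) process X_t = eps_t + sum_i theta_i eps_{t-i} with
Var(eps_t) = sigma^2, the variance is
  gamma(0) = sigma^2 * (1 + sum_i theta_i^2).
  sum_i theta_i^2 = (0.019)^2 = 0.000361.
  gamma(0) = 5 * (1 + 0.000361) = 5 * 1.000361 = 5.001805, which rounds to 5.0018.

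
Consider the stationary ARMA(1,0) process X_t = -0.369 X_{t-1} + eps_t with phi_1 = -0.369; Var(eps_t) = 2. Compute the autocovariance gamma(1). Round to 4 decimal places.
\gamma(1) = -0.8543

Multiply the model equation by X_{t-k} and take expectations. With theta_0 = psi_0 = 1 and psi_j the MA(infinity) weights, this gives
  gamma(k) - sum_i phi_i gamma(k-i) = c_k,
  c_k = sigma^2 * sum_{j=k..q} theta_j psi_{j-k}   (c_k = 0 for k > q),
using gamma(-m) = gamma(m).
Pure AR (q = 0): c_0 = sigma^2 = 2, c_k = 0 for k >= 1.
Equations for k = 0 and k = 1 (AR order 1):
  gamma(0) = phi_1 gamma(1) + c_0
  gamma(1) = phi_1 gamma(0) + c_1
Substituting the second into the first: gamma(0) (1 - phi_1^2) = c_0 + phi_1 c_1, so
  gamma(0) = c_0 / (1 - phi_1^2) = 2 / (1 - (-0.369)^2) = 2 / 0.863839 = 2.315246.
  gamma(1) = phi_1 gamma(0) = (-0.369)(2.315246) = -0.854326.
Therefore gamma(1) = -0.8543 (to 4 decimal places).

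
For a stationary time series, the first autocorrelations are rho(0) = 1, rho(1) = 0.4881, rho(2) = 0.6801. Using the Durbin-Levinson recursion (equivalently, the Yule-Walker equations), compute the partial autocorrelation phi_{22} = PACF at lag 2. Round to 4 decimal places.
\phi_{22} = 0.5801

The PACF at lag k is phi_{kk}, the last component of the solution
to the Yule-Walker system G_k phi = r_k where
  (G_k)_{ij} = rho(|i - j|), (r_k)_i = rho(i), i,j = 1..k.
Equivalently, Durbin-Levinson gives phi_{kk} iteratively:
  phi_{11} = rho(1)
  phi_{kk} = [rho(k) - sum_{j=1..k-1} phi_{k-1,j} rho(k-j)]
            / [1 - sum_{j=1..k-1} phi_{k-1,j} rho(j)],
  phi_{k,j} = phi_{k-1,j} - phi_{kk} phi_{k-1,k-j},  j = 1..k-1.
Step k = 1:
  phi_11 = rho(1) = 0.4881.
Step k = 2:
  phi_22 = [rho(2) - phi_11 rho(1)] / [1 - phi_11 rho(1)] = [0.6801 - (0.4881)(0.4881)] / [1 - (0.4881)(0.4881)]
         = 0.44185839 / 0.76175839 = 0.5801.
Therefore phi_{22} = 0.5801.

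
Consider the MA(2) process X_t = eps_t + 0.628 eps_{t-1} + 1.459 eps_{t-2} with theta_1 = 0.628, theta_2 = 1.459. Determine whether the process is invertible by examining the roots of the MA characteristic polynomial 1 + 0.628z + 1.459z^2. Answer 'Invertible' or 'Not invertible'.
\text{Not invertible}

The MA(q) characteristic polynomial is P(z) = 1 + 0.628z + 1.459z^2.
Invertibility requires all roots to lie outside the unit circle, i.e. |z| > 1 for every root.
Set 1 + (0.628) z + (1.459) z^2 = 0, i.e. a z^2 + b z + c = 0 with a = 1.459, b = 0.628, c = 1.
Discriminant D = b^2 - 4ac = (0.628)^2 - 4*(1.459)*1 = 0.394384 - (5.836) = -5.441616.
D < 0, so the roots are the complex-conjugate pair z = (-b +/- i sqrt(-D)) / (2a) = -0.2152 +/- 0.7994i.
For a conjugate pair |z|^2 = z * conj(z) = (product of roots) = c/a = 1/(1.459) = 0.685401, so |z| = sqrt(0.685401) = 0.8279 for both roots.
Moduli of all roots: 0.8279, 0.8279.
All moduli strictly greater than 1? No.
Verdict: Not invertible.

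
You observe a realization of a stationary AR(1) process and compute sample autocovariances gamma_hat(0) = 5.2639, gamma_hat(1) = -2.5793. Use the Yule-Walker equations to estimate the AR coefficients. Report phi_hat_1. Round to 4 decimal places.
\hat\phi_{1} = -0.4900

The Yule-Walker equations for an AR(p) process read, in matrix form,
  Gamma_p phi = r_p,   with   (Gamma_p)_{ij} = gamma(|i - j|),
                       (r_p)_i = gamma(i),   i,j = 1..p.
Substitute the sample gammas (Toeplitz matrix and right-hand side of size 1):
  Gamma_p = [[5.2639]]
  r_p     = [-2.5793]
With p = 1 this is the single equation gamma(0) phi_1 = gamma(1):
  phi_hat_1 = gamma(1) / gamma(0) = -2.5793 / 5.2639 = -0.4900.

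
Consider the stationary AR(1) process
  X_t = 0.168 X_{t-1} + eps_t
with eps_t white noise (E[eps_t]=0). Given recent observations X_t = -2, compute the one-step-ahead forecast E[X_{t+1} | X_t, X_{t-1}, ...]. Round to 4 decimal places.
E[X_{t+1} \mid \mathcal F_t] = -0.3360

For an AR(p) model X_t = c + sum_i phi_i X_{t-i} + eps_t, the
one-step-ahead conditional mean is
  E[X_{t+1} | X_t, ...] = c + sum_i phi_i X_{t+1-i}.
Substitute known values:
  E[X_{t+1} | ...] = (0.168) * (-2)
                   = -0.3360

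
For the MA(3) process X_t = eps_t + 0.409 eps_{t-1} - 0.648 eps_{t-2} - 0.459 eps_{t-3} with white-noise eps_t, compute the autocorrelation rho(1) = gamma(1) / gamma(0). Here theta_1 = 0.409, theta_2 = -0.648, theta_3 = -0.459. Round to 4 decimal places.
\rho(1) = 0.2455

For an MA(q) process with theta_0 = 1, the autocovariance is
  gamma(k) = sigma^2 * sum_{i=0..q-k} theta_i * theta_{i+k},
and rho(k) = gamma(k) / gamma(0). Sigma^2 cancels.
  numerator   = (1)*(0.409) + (0.409)*(-0.648) + (-0.648)*(-0.459) = 0.4414.
  denominator = (1)^2 + (0.409)^2 + (-0.648)^2 + (-0.459)^2 = 1.797866.
  rho(1) = 0.4414 / 1.797866 = 0.2455.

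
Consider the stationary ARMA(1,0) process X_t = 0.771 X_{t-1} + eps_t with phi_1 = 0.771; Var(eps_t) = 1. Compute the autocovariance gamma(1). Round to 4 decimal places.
\gamma(1) = 1.9011

Multiply the model equation by X_{t-k} and take expectations. With theta_0 = psi_0 = 1 and psi_j the MA(infinity) weights, this gives
  gamma(k) - sum_i phi_i gamma(k-i) = c_k,
  c_k = sigma^2 * sum_{j=k..q} theta_j psi_{j-k}   (c_k = 0 for k > q),
using gamma(-m) = gamma(m).
Pure AR (q = 0): c_0 = sigma^2 = 1, c_k = 0 for k >= 1.
Equations for k = 0 and k = 1 (AR order 1):
  gamma(0) = phi_1 gamma(1) + c_0
  gamma(1) = phi_1 gamma(0) + c_1
Substituting the second into the first: gamma(0) (1 - phi_1^2) = c_0 + phi_1 c_1, so
  gamma(0) = c_0 / (1 - phi_1^2) = 1 / (1 - (0.771)^2) = 1 / 0.405559 = 2.465732.
  gamma(1) = phi_1 gamma(0) = (0.771)(2.465732) = 1.90108.
Therefore gamma(1) = 1.9011 (to 4 decimal places).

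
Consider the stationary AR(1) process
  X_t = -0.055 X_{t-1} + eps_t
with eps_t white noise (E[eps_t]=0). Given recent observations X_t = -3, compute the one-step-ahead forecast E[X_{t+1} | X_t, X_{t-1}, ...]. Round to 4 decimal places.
E[X_{t+1} \mid \mathcal F_t] = 0.1650

For an AR(p) model X_t = c + sum_i phi_i X_{t-i} + eps_t, the
one-step-ahead conditional mean is
  E[X_{t+1} | X_t, ...] = c + sum_i phi_i X_{t+1-i}.
Substitute known values:
  E[X_{t+1} | ...] = (-0.055) * (-3)
                   = 0.1650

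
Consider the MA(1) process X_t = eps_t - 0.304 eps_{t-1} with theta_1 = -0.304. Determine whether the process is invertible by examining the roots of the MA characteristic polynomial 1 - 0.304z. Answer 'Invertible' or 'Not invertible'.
\text{Invertible}

The MA(q) characteristic polynomial is P(z) = 1 - 0.304z.
Invertibility requires all roots to lie outside the unit circle, i.e. |z| > 1 for every root.
This is linear in z: 1 + (-0.304) z = 0  =>  z = -1/(-0.304) = 3.289474,  |z| = 3.289474.
Moduli of all roots: 3.2895.
All moduli strictly greater than 1? Yes.
Verdict: Invertible.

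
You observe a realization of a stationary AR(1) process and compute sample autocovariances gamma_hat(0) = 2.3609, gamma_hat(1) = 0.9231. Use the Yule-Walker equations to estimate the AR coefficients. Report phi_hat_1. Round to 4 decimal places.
\hat\phi_{1} = 0.3910

The Yule-Walker equations for an AR(p) process read, in matrix form,
  Gamma_p phi = r_p,   with   (Gamma_p)_{ij} = gamma(|i - j|),
                       (r_p)_i = gamma(i),   i,j = 1..p.
Substitute the sample gammas (Toeplitz matrix and right-hand side of size 1):
  Gamma_p = [[2.3609]]
  r_p     = [0.9231]
With p = 1 this is the single equation gamma(0) phi_1 = gamma(1):
  phi_hat_1 = gamma(1) / gamma(0) = 0.9231 / 2.3609 = 0.3910.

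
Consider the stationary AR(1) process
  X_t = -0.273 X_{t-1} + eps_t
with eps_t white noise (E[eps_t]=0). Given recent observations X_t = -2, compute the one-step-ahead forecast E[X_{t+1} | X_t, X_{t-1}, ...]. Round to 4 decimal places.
E[X_{t+1} \mid \mathcal F_t] = 0.5460

For an AR(p) model X_t = c + sum_i phi_i X_{t-i} + eps_t, the
one-step-ahead conditional mean is
  E[X_{t+1} | X_t, ...] = c + sum_i phi_i X_{t+1-i}.
Substitute known values:
  E[X_{t+1} | ...] = (-0.273) * (-2)
                   = 0.5460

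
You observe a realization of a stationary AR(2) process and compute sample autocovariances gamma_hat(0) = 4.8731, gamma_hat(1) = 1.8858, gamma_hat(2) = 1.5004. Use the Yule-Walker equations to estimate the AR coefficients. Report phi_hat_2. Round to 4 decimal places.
\hat\phi_{2} = 0.1860

The Yule-Walker equations for an AR(p) process read, in matrix form,
  Gamma_p phi = r_p,   with   (Gamma_p)_{ij} = gamma(|i - j|),
                       (r_p)_i = gamma(i),   i,j = 1..p.
Substitute the sample gammas (Toeplitz matrix and right-hand side of size 2):
  Gamma_p = [[4.8731, 1.8858], [1.8858, 4.8731]]
  r_p     = [1.8858, 1.5004]
Written out:
  4.8731 phi_1 + 1.8858 phi_2 = 1.8858
  1.8858 phi_1 + 4.8731 phi_2 = 1.5004
Solve by Cramer's rule:
  det = gamma(0)^2 - gamma(1)^2 = (4.8731)^2 - (1.8858)^2 = 23.74710361 - 3.55624164 = 20.19086197
  phi_hat_1 = [gamma(1) gamma(0) - gamma(1) gamma(2)] / det = [(1.8858)(4.8731) - (1.8858)(1.5004)] / 20.19086197 = 6.36023766 / 20.19086197 = 0.315
  phi_hat_2 = [gamma(0) gamma(2) - gamma(1)^2] / det = [(4.8731)(1.5004) - (1.8858)^2] / 20.19086197 = 3.7553576 / 20.19086197 = 0.186
So phi_hat = [0.3150, 0.1860].
Therefore phi_hat_2 = 0.1860.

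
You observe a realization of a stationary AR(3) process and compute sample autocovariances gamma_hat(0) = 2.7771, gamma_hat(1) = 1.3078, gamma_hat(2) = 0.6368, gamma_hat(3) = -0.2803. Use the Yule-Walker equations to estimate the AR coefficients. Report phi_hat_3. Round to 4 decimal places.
\hat\phi_{3} = -0.2730

The Yule-Walker equations for an AR(p) process read, in matrix form,
  Gamma_p phi = r_p,   with   (Gamma_p)_{ij} = gamma(|i - j|),
                       (r_p)_i = gamma(i),   i,j = 1..p.
Substitute the sample gammas (Toeplitz matrix and right-hand side of size 3):
  Gamma_p = [[2.7771, 1.3078, 0.6368], [1.3078, 2.7771, 1.3078], [0.6368, 1.3078, 2.7771]]
  r_p     = [1.3078, 0.6368, -0.2803]
Written out (R1..R3):
  (R1) 2.7771 phi_1 + 1.3078 phi_2 + 0.6368 phi_3 = 1.3078
  (R2) 1.3078 phi_1 + 2.7771 phi_2 + 1.3078 phi_3 = 0.6368
  (R3) 0.6368 phi_1 + 1.3078 phi_2 + 2.7771 phi_3 = -0.2803
Gaussian elimination:
  R2 <- R2 - (1.3078/2.7771) R1 = R2 - (0.470923) R1:  2.161227 phi_2 + 1.007916 phi_3 = 0.020927
  R3 <- R3 - (0.6368/2.7771) R1 = R3 - (0.229304) R1:  1.007916 phi_2 + 2.631079 phi_3 = -0.580184
  R3 <- R3 - (1.007916/2.161227) R2 = R3 - (0.466363) R2:  2.161024 phi_3 = -0.589943
Back-substitution:
  phi_hat_3 = -0.589943 / 2.161024 = -0.272992
  phi_hat_2 = (0.020927 - (1.007916)(-0.272992)) / 2.161227 = 0.136997
  phi_hat_1 = (1.3078 - (1.3078)(0.136997) - (0.6368)(-0.272992)) / 2.7771 = 0.469006
So phi_hat = [0.4690, 0.1370, -0.2730].
Therefore phi_hat_3 = -0.2730.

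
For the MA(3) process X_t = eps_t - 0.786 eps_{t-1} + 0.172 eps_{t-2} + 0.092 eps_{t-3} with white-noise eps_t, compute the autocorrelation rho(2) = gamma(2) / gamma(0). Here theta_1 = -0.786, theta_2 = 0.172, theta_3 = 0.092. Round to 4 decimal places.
\rho(2) = 0.0602

For an MA(q) process with theta_0 = 1, the autocovariance is
  gamma(k) = sigma^2 * sum_{i=0..q-k} theta_i * theta_{i+k},
and rho(k) = gamma(k) / gamma(0). Sigma^2 cancels.
  numerator   = (1)*(0.172) + (-0.786)*(0.092) = 0.099688.
  denominator = (1)^2 + (-0.786)^2 + (0.172)^2 + (0.092)^2 = 1.655844.
  rho(2) = 0.099688 / 1.655844 = 0.0602.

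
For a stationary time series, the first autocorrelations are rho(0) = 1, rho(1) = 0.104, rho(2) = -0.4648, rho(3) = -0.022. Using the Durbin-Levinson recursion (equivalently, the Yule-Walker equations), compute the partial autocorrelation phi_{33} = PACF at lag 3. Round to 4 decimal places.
\phi_{33} = 0.1309

The PACF at lag k is phi_{kk}, the last component of the solution
to the Yule-Walker system G_k phi = r_k where
  (G_k)_{ij} = rho(|i - j|), (r_k)_i = rho(i), i,j = 1..k.
Equivalently, Durbin-Levinson gives phi_{kk} iteratively:
  phi_{11} = rho(1)
  phi_{kk} = [rho(k) - sum_{j=1..k-1} phi_{k-1,j} rho(k-j)]
            / [1 - sum_{j=1..k-1} phi_{k-1,j} rho(j)],
  phi_{k,j} = phi_{k-1,j} - phi_{kk} phi_{k-1,k-j},  j = 1..k-1.
Step k = 1:
  phi_11 = rho(1) = 0.104.
Step k = 2:
  phi_22 = [rho(2) - phi_11 rho(1)] / [1 - phi_11 rho(1)] = [-0.4648 - (0.104)(0.104)] / [1 - (0.104)(0.104)]
         = -0.475616 / 0.989184 = -0.480817.
  Update: phi_21 = phi_11 - phi_22 phi_11 = 0.104 - (-0.480817)(0.104) = 0.154005.
Step k = 3:
  phi_33 = [rho(3) - phi_21 rho(2) - phi_22 rho(1)] / [1 - phi_21 rho(1) - phi_22 rho(2)]
    numerator   = -0.022 - (0.154005)(-0.4648) - (-0.480817)(0.104) = 0.0995864
    denominator = 1 - (0.154005)(0.104) - (-0.480817)(-0.4648) = 0.76049997
  phi_33 = 0.0995864 / 0.76049997 = 0.1309.
Therefore phi_{33} = 0.1309.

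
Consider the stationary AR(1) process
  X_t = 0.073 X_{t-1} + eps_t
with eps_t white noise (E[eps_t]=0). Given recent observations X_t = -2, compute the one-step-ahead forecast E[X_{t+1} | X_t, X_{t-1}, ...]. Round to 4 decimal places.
E[X_{t+1} \mid \mathcal F_t] = -0.1460

For an AR(p) model X_t = c + sum_i phi_i X_{t-i} + eps_t, the
one-step-ahead conditional mean is
  E[X_{t+1} | X_t, ...] = c + sum_i phi_i X_{t+1-i}.
Substitute known values:
  E[X_{t+1} | ...] = (0.073) * (-2)
                   = -0.1460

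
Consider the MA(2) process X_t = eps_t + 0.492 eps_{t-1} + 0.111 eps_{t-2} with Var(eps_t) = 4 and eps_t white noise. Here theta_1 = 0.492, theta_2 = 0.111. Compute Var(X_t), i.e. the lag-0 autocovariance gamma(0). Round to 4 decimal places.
\gamma(0) = 5.0175

For an MA(q) process X_t = eps_t + sum_i theta_i eps_{t-i} with
Var(eps_t) = sigma^2, the variance is
  gamma(0) = sigma^2 * (1 + sum_i theta_i^2).
  sum_i theta_i^2 = (0.492)^2 + (0.111)^2 = 0.242064 + 0.012321 = 0.254385.
  gamma(0) = 4 * (1 + 0.254385) = 4 * 1.254385 = 5.01754, which rounds to 5.0175.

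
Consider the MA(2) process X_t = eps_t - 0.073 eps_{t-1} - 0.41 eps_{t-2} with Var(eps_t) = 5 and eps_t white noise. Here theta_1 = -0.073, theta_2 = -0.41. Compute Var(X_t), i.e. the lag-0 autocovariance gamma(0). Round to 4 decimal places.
\gamma(0) = 5.8671

For an MA(q) process X_t = eps_t + sum_i theta_i eps_{t-i} with
Var(eps_t) = sigma^2, the variance is
  gamma(0) = sigma^2 * (1 + sum_i theta_i^2).
  sum_i theta_i^2 = (-0.073)^2 + (-0.41)^2 = 0.005329 + 0.1681 = 0.173429.
  gamma(0) = 5 * (1 + 0.173429) = 5 * 1.173429 = 5.867145, which rounds to 5.8671.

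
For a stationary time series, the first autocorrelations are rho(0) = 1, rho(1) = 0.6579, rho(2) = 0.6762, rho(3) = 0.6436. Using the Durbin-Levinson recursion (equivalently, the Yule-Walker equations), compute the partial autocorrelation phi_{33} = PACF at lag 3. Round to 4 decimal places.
\phi_{33} = 0.2319

The PACF at lag k is phi_{kk}, the last component of the solution
to the Yule-Walker system G_k phi = r_k where
  (G_k)_{ij} = rho(|i - j|), (r_k)_i = rho(i), i,j = 1..k.
Equivalently, Durbin-Levinson gives phi_{kk} iteratively:
  phi_{11} = rho(1)
  phi_{kk} = [rho(k) - sum_{j=1..k-1} phi_{k-1,j} rho(k-j)]
            / [1 - sum_{j=1..k-1} phi_{k-1,j} rho(j)],
  phi_{k,j} = phi_{k-1,j} - phi_{kk} phi_{k-1,k-j},  j = 1..k-1.
Step k = 1:
  phi_11 = rho(1) = 0.6579.
Step k = 2:
  phi_22 = [rho(2) - phi_11 rho(1)] / [1 - phi_11 rho(1)] = [0.6762 - (0.6579)(0.6579)] / [1 - (0.6579)(0.6579)]
         = 0.24336759 / 0.56716759 = 0.429093.
  Update: phi_21 = phi_11 - phi_22 phi_11 = 0.6579 - (0.429093)(0.6579) = 0.3756.
Step k = 3:
  phi_33 = [rho(3) - phi_21 rho(2) - phi_22 rho(1)] / [1 - phi_21 rho(1) - phi_22 rho(2)]
    numerator   = 0.6436 - (0.3756)(0.6762) - (0.429093)(0.6579) = 0.10731921
    denominator = 1 - (0.3756)(0.6579) - (0.429093)(0.6762) = 0.46274028
  phi_33 = 0.10731921 / 0.46274028 = 0.2319.
Therefore phi_{33} = 0.2319.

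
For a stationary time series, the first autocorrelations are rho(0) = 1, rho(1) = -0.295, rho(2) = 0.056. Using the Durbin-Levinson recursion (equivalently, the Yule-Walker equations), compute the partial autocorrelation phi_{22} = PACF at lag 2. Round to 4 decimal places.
\phi_{22} = -0.0340

The PACF at lag k is phi_{kk}, the last component of the solution
to the Yule-Walker system G_k phi = r_k where
  (G_k)_{ij} = rho(|i - j|), (r_k)_i = rho(i), i,j = 1..k.
Equivalently, Durbin-Levinson gives phi_{kk} iteratively:
  phi_{11} = rho(1)
  phi_{kk} = [rho(k) - sum_{j=1..k-1} phi_{k-1,j} rho(k-j)]
            / [1 - sum_{j=1..k-1} phi_{k-1,j} rho(j)],
  phi_{k,j} = phi_{k-1,j} - phi_{kk} phi_{k-1,k-j},  j = 1..k-1.
Step k = 1:
  phi_11 = rho(1) = -0.295.
Step k = 2:
  phi_22 = [rho(2) - phi_11 rho(1)] / [1 - phi_11 rho(1)] = [0.056 - (-0.295)(-0.295)] / [1 - (-0.295)(-0.295)]
         = -0.031025 / 0.912975 = -0.034.
Therefore phi_{22} = -0.0340.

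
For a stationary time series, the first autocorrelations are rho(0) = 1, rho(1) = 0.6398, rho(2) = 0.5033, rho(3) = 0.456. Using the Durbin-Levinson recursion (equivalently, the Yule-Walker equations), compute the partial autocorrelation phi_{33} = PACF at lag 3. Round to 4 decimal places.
\phi_{33} = 0.1449

The PACF at lag k is phi_{kk}, the last component of the solution
to the Yule-Walker system G_k phi = r_k where
  (G_k)_{ij} = rho(|i - j|), (r_k)_i = rho(i), i,j = 1..k.
Equivalently, Durbin-Levinson gives phi_{kk} iteratively:
  phi_{11} = rho(1)
  phi_{kk} = [rho(k) - sum_{j=1..k-1} phi_{k-1,j} rho(k-j)]
            / [1 - sum_{j=1..k-1} phi_{k-1,j} rho(j)],
  phi_{k,j} = phi_{k-1,j} - phi_{kk} phi_{k-1,k-j},  j = 1..k-1.
Step k = 1:
  phi_11 = rho(1) = 0.6398.
Step k = 2:
  phi_22 = [rho(2) - phi_11 rho(1)] / [1 - phi_11 rho(1)] = [0.5033 - (0.6398)(0.6398)] / [1 - (0.6398)(0.6398)]
         = 0.09395596 / 0.59065596 = 0.159071.
  Update: phi_21 = phi_11 - phi_22 phi_11 = 0.6398 - (0.159071)(0.6398) = 0.538027.
Step k = 3:
  phi_33 = [rho(3) - phi_21 rho(2) - phi_22 rho(1)] / [1 - phi_21 rho(1) - phi_22 rho(2)]
    numerator   = 0.456 - (0.538027)(0.5033) - (0.159071)(0.6398) = 0.08343785
    denominator = 1 - (0.538027)(0.6398) - (0.159071)(0.5033) = 0.57571034
  phi_33 = 0.08343785 / 0.57571034 = 0.1449.
Therefore phi_{33} = 0.1449.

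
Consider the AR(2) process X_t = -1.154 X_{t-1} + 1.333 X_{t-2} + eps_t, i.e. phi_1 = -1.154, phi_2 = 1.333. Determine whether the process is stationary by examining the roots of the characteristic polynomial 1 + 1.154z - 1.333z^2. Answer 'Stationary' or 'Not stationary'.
\text{Not stationary}

The AR(p) characteristic polynomial is P(z) = 1 + 1.154z - 1.333z^2.
Stationarity requires all roots to lie outside the unit circle, i.e. |z| > 1 for every root.
Set 1 + (1.154) z + (-1.333) z^2 = 0, i.e. a z^2 + b z + c = 0 with a = -1.333, b = 1.154, c = 1.
Discriminant D = b^2 - 4ac = (1.154)^2 - 4*(-1.333)*1 = 1.331716 - (-5.332) = 6.663716.
D >= 0, so the roots are real: z = (-b +/- sqrt(D)) / (2a) = (-1.154 +/- 2.581417) / (-2.666).
  z_1 = (-1.154 + 2.581417) / (-2.666) = -0.5354,   |z_1| = 0.5354.
  z_2 = (-1.154 - 2.581417) / (-2.666) = 1.4011,   |z_2| = 1.4011.
Moduli of all roots: 0.5354, 1.4011.
All moduli strictly greater than 1? No.
Verdict: Not stationary.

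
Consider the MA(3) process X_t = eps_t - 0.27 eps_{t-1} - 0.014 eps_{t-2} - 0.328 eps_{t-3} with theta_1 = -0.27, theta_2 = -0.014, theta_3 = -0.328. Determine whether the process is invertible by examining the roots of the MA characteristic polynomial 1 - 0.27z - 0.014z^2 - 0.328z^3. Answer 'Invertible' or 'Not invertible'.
\text{Invertible}

The MA(q) characteristic polynomial is P(z) = 1 - 0.27z - 0.014z^2 - 0.328z^3.
Invertibility requires all roots to lie outside the unit circle, i.e. |z| > 1 for every root.
Degree 3: look for a simple real root z0 first, then factor out (1 - z/z0) and solve the remaining quadratic.
Testing z0 = 1.25: P(1.25) = 1 + (-0.27)(1.25) + (-0.014)(1.25)^2 + (-0.328)(1.25)^3
  = 1 + (-0.3375) + (-0.021875) + (-0.640625) = 0.  So z_0 = 1.25 is a root, |z_0| = 1.25.
Divide out the factor (1 - 0.8 z) = (1 - z/z0) (since 1/z0 = 0.8):
  P(z) = (1 - 0.8 z)(1 + (0.53) z + (0.41) z^2)
  [check: z-coef 0.53 - (0.8) = -0.27; z^2-coef 0.41 - (0.8)(0.53) = -0.014; z^3-coef -(0.8)(0.41) = -0.328.]
Remaining roots from the quadratic factor 1 + (0.53) z + (0.41) z^2:
  Set 1 + (0.53) z + (0.41) z^2 = 0, i.e. a z^2 + b z + c = 0 with a = 0.41, b = 0.53, c = 1.
  Discriminant D = b^2 - 4ac = (0.53)^2 - 4*(0.41)*1 = 0.2809 - (1.64) = -1.3591.
  D < 0, so the roots are the complex-conjugate pair z = (-b +/- i sqrt(-D)) / (2a) = -0.6463 +/- 1.4217i.
  For a conjugate pair |z|^2 = z * conj(z) = (product of roots) = c/a = 1/(0.41) = 2.439024, so |z| = sqrt(2.439024) = 1.5617 for both roots.
Moduli of all roots: 1.2500, 1.5617, 1.5617.
All moduli strictly greater than 1? Yes.
Verdict: Invertible.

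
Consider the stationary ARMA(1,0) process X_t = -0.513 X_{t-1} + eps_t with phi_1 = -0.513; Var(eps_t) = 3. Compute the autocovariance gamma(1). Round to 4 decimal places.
\gamma(1) = -2.0887

Multiply the model equation by X_{t-k} and take expectations. With theta_0 = psi_0 = 1 and psi_j the MA(infinity) weights, this gives
  gamma(k) - sum_i phi_i gamma(k-i) = c_k,
  c_k = sigma^2 * sum_{j=k..q} theta_j psi_{j-k}   (c_k = 0 for k > q),
using gamma(-m) = gamma(m).
Pure AR (q = 0): c_0 = sigma^2 = 3, c_k = 0 for k >= 1.
Equations for k = 0 and k = 1 (AR order 1):
  gamma(0) = phi_1 gamma(1) + c_0
  gamma(1) = phi_1 gamma(0) + c_1
Substituting the second into the first: gamma(0) (1 - phi_1^2) = c_0 + phi_1 c_1, so
  gamma(0) = c_0 / (1 - phi_1^2) = 3 / (1 - (-0.513)^2) = 3 / 0.736831 = 4.07149.
  gamma(1) = phi_1 gamma(0) = (-0.513)(4.07149) = -2.088674.
Therefore gamma(1) = -2.0887 (to 4 decimal places).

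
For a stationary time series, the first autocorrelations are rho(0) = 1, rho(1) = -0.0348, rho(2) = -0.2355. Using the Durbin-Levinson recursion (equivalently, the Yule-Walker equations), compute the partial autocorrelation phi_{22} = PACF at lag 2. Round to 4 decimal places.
\phi_{22} = -0.2370

The PACF at lag k is phi_{kk}, the last component of the solution
to the Yule-Walker system G_k phi = r_k where
  (G_k)_{ij} = rho(|i - j|), (r_k)_i = rho(i), i,j = 1..k.
Equivalently, Durbin-Levinson gives phi_{kk} iteratively:
  phi_{11} = rho(1)
  phi_{kk} = [rho(k) - sum_{j=1..k-1} phi_{k-1,j} rho(k-j)]
            / [1 - sum_{j=1..k-1} phi_{k-1,j} rho(j)],
  phi_{k,j} = phi_{k-1,j} - phi_{kk} phi_{k-1,k-j},  j = 1..k-1.
Step k = 1:
  phi_11 = rho(1) = -0.0348.
Step k = 2:
  phi_22 = [rho(2) - phi_11 rho(1)] / [1 - phi_11 rho(1)] = [-0.2355 - (-0.0348)(-0.0348)] / [1 - (-0.0348)(-0.0348)]
         = -0.23671104 / 0.99878896 = -0.237.
Therefore phi_{22} = -0.2370.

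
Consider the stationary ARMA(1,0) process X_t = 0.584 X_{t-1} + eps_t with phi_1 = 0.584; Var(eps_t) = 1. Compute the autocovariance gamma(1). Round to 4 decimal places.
\gamma(1) = 0.8863

Multiply the model equation by X_{t-k} and take expectations. With theta_0 = psi_0 = 1 and psi_j the MA(infinity) weights, this gives
  gamma(k) - sum_i phi_i gamma(k-i) = c_k,
  c_k = sigma^2 * sum_{j=k..q} theta_j psi_{j-k}   (c_k = 0 for k > q),
using gamma(-m) = gamma(m).
Pure AR (q = 0): c_0 = sigma^2 = 1, c_k = 0 for k >= 1.
Equations for k = 0 and k = 1 (AR order 1):
  gamma(0) = phi_1 gamma(1) + c_0
  gamma(1) = phi_1 gamma(0) + c_1
Substituting the second into the first: gamma(0) (1 - phi_1^2) = c_0 + phi_1 c_1, so
  gamma(0) = c_0 / (1 - phi_1^2) = 1 / (1 - (0.584)^2) = 1 / 0.658944 = 1.51758.
  gamma(1) = phi_1 gamma(0) = (0.584)(1.51758) = 0.886267.
Therefore gamma(1) = 0.8863 (to 4 decimal places).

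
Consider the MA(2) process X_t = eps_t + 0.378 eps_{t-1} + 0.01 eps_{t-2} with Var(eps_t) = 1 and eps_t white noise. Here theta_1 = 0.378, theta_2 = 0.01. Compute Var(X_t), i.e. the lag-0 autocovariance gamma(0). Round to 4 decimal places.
\gamma(0) = 1.1430

For an MA(q) process X_t = eps_t + sum_i theta_i eps_{t-i} with
Var(eps_t) = sigma^2, the variance is
  gamma(0) = sigma^2 * (1 + sum_i theta_i^2).
  sum_i theta_i^2 = (0.378)^2 + (0.01)^2 = 0.142884 + 0.0001 = 0.142984.
  gamma(0) = 1 * (1 + 0.142984) = 1 * 1.142984 = 1.142984, which rounds to 1.1430.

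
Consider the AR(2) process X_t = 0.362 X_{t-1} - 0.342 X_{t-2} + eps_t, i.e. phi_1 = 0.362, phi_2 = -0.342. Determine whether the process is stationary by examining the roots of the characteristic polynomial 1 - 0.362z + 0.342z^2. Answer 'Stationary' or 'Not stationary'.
\text{Stationary}

The AR(p) characteristic polynomial is P(z) = 1 - 0.362z + 0.342z^2.
Stationarity requires all roots to lie outside the unit circle, i.e. |z| > 1 for every root.
Set 1 + (-0.362) z + (0.342) z^2 = 0, i.e. a z^2 + b z + c = 0 with a = 0.342, b = -0.362, c = 1.
Discriminant D = b^2 - 4ac = (-0.362)^2 - 4*(0.342)*1 = 0.131044 - (1.368) = -1.236956.
D < 0, so the roots are the complex-conjugate pair z = (-b +/- i sqrt(-D)) / (2a) = 0.5292 +/- 1.626i.
For a conjugate pair |z|^2 = z * conj(z) = (product of roots) = c/a = 1/(0.342) = 2.923977, so |z| = sqrt(2.923977) = 1.71 for both roots.
Moduli of all roots: 1.7100, 1.7100.
All moduli strictly greater than 1? Yes.
Verdict: Stationary.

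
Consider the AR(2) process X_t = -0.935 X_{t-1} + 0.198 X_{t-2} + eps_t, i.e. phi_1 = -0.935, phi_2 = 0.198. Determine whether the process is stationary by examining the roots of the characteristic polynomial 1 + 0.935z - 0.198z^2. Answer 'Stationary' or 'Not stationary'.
\text{Not stationary}

The AR(p) characteristic polynomial is P(z) = 1 + 0.935z - 0.198z^2.
Stationarity requires all roots to lie outside the unit circle, i.e. |z| > 1 for every root.
Set 1 + (0.935) z + (-0.198) z^2 = 0, i.e. a z^2 + b z + c = 0 with a = -0.198, b = 0.935, c = 1.
Discriminant D = b^2 - 4ac = (0.935)^2 - 4*(-0.198)*1 = 0.874225 - (-0.792) = 1.666225.
D >= 0, so the roots are real: z = (-b +/- sqrt(D)) / (2a) = (-0.935 +/- 1.290823) / (-0.396).
  z_1 = (-0.935 + 1.290823) / (-0.396) = -0.8985,   |z_1| = 0.8985.
  z_2 = (-0.935 - 1.290823) / (-0.396) = 5.6208,   |z_2| = 5.6208.
Moduli of all roots: 0.8985, 5.6208.
All moduli strictly greater than 1? No.
Verdict: Not stationary.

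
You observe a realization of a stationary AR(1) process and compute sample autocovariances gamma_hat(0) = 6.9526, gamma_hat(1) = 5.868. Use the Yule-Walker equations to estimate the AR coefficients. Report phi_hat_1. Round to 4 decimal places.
\hat\phi_{1} = 0.8440

The Yule-Walker equations for an AR(p) process read, in matrix form,
  Gamma_p phi = r_p,   with   (Gamma_p)_{ij} = gamma(|i - j|),
                       (r_p)_i = gamma(i),   i,j = 1..p.
Substitute the sample gammas (Toeplitz matrix and right-hand side of size 1):
  Gamma_p = [[6.9526]]
  r_p     = [5.868]
With p = 1 this is the single equation gamma(0) phi_1 = gamma(1):
  phi_hat_1 = gamma(1) / gamma(0) = 5.868 / 6.9526 = 0.8440.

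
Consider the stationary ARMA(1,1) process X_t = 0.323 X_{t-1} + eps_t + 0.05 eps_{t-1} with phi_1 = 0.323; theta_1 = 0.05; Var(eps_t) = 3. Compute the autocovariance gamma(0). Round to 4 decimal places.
\gamma(0) = 3.4660

Multiply the model equation by X_{t-k} and take expectations. With theta_0 = psi_0 = 1 and psi_j the MA(infinity) weights, this gives
  gamma(k) - sum_i phi_i gamma(k-i) = c_k,
  c_k = sigma^2 * sum_{j=k..q} theta_j psi_{j-k}   (c_k = 0 for k > q),
using gamma(-m) = gamma(m).
psi-weights needed (psi_j = theta_j + sum_i phi_i psi_{j-i}):
  psi_1 = theta_1 + phi_1 = 0.05 + (0.323) = 0.373
Right-hand sides:
  c_0 = sigma^2 (1 + theta_1 psi_1) = 3 * (1 + (0.05)(0.373)) = 3 * 1.01865 = 3.05595
  c_1 = sigma^2 theta_1 = 3 * (0.05) = 0.15
  c_2 = 0
Equations for k = 0 and k = 1 (AR order 1):
  gamma(0) = phi_1 gamma(1) + c_0
  gamma(1) = phi_1 gamma(0) + c_1
Substituting the second into the first: gamma(0) (1 - phi_1^2) = c_0 + phi_1 c_1, so
  gamma(0) = (c_0 + phi_1 c_1) / (1 - phi_1^2) = (3.05595 + (0.323)(0.15)) / (1 - (0.323)^2) = 3.1044 / 0.895671 = 3.466005.
Therefore gamma(0) = 3.4660 (to 4 decimal places).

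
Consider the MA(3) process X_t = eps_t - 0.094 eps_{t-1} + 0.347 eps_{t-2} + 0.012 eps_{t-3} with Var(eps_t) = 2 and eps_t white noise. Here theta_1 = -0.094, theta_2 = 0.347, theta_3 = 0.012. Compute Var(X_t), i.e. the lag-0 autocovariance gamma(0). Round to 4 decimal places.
\gamma(0) = 2.2588

For an MA(q) process X_t = eps_t + sum_i theta_i eps_{t-i} with
Var(eps_t) = sigma^2, the variance is
  gamma(0) = sigma^2 * (1 + sum_i theta_i^2).
  sum_i theta_i^2 = (-0.094)^2 + (0.347)^2 + (0.012)^2 = 0.008836 + 0.120409 + 0.000144 = 0.129389.
  gamma(0) = 2 * (1 + 0.129389) = 2 * 1.129389 = 2.258778, which rounds to 2.2588.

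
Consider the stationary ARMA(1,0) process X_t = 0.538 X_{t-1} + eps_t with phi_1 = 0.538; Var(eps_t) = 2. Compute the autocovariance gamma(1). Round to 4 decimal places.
\gamma(1) = 1.5143

Multiply the model equation by X_{t-k} and take expectations. With theta_0 = psi_0 = 1 and psi_j the MA(infinity) weights, this gives
  gamma(k) - sum_i phi_i gamma(k-i) = c_k,
  c_k = sigma^2 * sum_{j=k..q} theta_j psi_{j-k}   (c_k = 0 for k > q),
using gamma(-m) = gamma(m).
Pure AR (q = 0): c_0 = sigma^2 = 2, c_k = 0 for k >= 1.
Equations for k = 0 and k = 1 (AR order 1):
  gamma(0) = phi_1 gamma(1) + c_0
  gamma(1) = phi_1 gamma(0) + c_1
Substituting the second into the first: gamma(0) (1 - phi_1^2) = c_0 + phi_1 c_1, so
  gamma(0) = c_0 / (1 - phi_1^2) = 2 / (1 - (0.538)^2) = 2 / 0.710556 = 2.814697.
  gamma(1) = phi_1 gamma(0) = (0.538)(2.814697) = 1.514307.
Therefore gamma(1) = 1.5143 (to 4 decimal places).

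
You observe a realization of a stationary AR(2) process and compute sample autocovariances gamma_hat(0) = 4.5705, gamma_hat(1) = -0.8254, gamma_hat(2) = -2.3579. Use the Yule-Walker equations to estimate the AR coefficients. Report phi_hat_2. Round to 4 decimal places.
\hat\phi_{2} = -0.5670

The Yule-Walker equations for an AR(p) process read, in matrix form,
  Gamma_p phi = r_p,   with   (Gamma_p)_{ij} = gamma(|i - j|),
                       (r_p)_i = gamma(i),   i,j = 1..p.
Substitute the sample gammas (Toeplitz matrix and right-hand side of size 2):
  Gamma_p = [[4.5705, -0.8254], [-0.8254, 4.5705]]
  r_p     = [-0.8254, -2.3579]
Written out:
  4.5705 phi_1 - 0.8254 phi_2 = -0.8254
  -0.8254 phi_1 + 4.5705 phi_2 = -2.3579
Solve by Cramer's rule:
  det = gamma(0)^2 - gamma(1)^2 = (4.5705)^2 - (-0.8254)^2 = 20.88947025 - 0.68128516 = 20.20818509
  phi_hat_1 = [gamma(1) gamma(0) - gamma(1) gamma(2)] / det = [(-0.8254)(4.5705) - (-0.8254)(-2.3579)] / 20.20818509 = -5.71870136 / 20.20818509 = -0.283
  phi_hat_2 = [gamma(0) gamma(2) - gamma(1)^2] / det = [(4.5705)(-2.3579) - (-0.8254)^2] / 20.20818509 = -11.45806711 / 20.20818509 = -0.567
So phi_hat = [-0.2830, -0.5670].
Therefore phi_hat_2 = -0.5670.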